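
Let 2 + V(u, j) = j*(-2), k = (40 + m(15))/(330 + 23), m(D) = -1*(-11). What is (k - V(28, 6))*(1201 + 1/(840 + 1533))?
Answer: 14229920182/837669 ≈ 16988.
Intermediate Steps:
m(D) = 11
k = 51/353 (k = (40 + 11)/(330 + 23) = 51/353 ≈ 0.14448)
V(u, j) = -2 - 2*j (V(u, j) = -2 + j*(-2) = -2 - 2*j)
(k - V(28, 6))*(1201 + 1/(840 + 1533)) = (51/353 - (-2 - 2*6))*(1201 + 1/(840 + 1533)) = (51/353 - (-2 - 12))*(1201 + 1/2373) = (51/353 - 1*(-14))*(1201 + 1/2373) = (51/353 + 14)*(2849974/2373) = (4993/353)*(2849974/2373) = 14229920182/837669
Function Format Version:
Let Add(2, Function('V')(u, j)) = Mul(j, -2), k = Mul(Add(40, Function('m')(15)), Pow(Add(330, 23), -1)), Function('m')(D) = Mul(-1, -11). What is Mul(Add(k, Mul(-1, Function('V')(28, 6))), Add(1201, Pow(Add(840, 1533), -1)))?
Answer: Rational(14229920182, 837669) ≈ 16988.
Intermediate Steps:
Function('m')(D) = 11
k = Rational(51, 353) (k = Mul(Add(40, 11), Pow(Add(330, 23), -1)) = Mul(51, Pow(353, -1)) = Mul(51, Rational(1, 353)) = Rational(51, 353) ≈ 0.14448)
Function('V')(u, j) = Add(-2, Mul(-2, j)) (Function('V')(u, j) = Add(-2, Mul(j, -2)) = Add(-2, Mul(-2, j)))
Mul(Add(k, Mul(-1, Function('V')(28, 6))), Add(1201, Pow(Add(840, 1533), -1))) = Mul(Add(Rational(51, 353), Mul(-1, Add(-2, Mul(-2, 6)))), Add(1201, Pow(Add(840, 1533), -1))) = Mul(Add(Rational(51, 353), Mul(-1, Add(-2, -12))), Add(1201, Pow(2373, -1))) = Mul(Add(Rational(51, 353), Mul(-1, -14)), Add(1201, Rational(1, 2373))) = Mul(Add(Rational(51, 353), 14), Rational(2849974, 2373)) = Mul(Rational(4993, 353), Rational(2849974, 2373)) = Rational(14229920182, 837669)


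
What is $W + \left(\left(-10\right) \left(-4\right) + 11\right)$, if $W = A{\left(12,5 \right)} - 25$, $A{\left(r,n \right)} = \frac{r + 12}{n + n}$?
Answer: $\frac{142}{5} \approx 28.4$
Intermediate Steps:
$A{\left(r,n \right)} = \frac{12 + r}{2 n}$
$W = - \frac{113}{5}$ ($W = \frac{12 + 12}{2 \cdot 5} - 25 = \frac{1}{2} \cdot \frac{1}{5} \cdot 24 - 25 = \frac{12}{5} - 25 = - \frac{113}{5} \approx -22.6$)
$W + \left(\left(-10\right) \left(-4\right) + 11\right) = - \frac{113}{5} + \left(\left(-10\right) \left(-4\right) + 11\right) = - \frac{113}{5} + \left(40 + 11\right) = - \frac{113}{5} + 51 = \frac{142}{5}$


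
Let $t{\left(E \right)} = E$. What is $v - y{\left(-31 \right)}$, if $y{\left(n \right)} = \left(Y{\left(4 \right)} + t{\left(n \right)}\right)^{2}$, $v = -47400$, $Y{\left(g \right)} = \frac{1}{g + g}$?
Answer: $- \frac{3094609}{64} \approx -48353.0$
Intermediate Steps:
$Y{\left(g \right)} = \frac{1}{2 g}$
$y{\left(n \right)} = \left(\frac{1}{8} + n\right)^{2}$ ($y{\left(n \right)} = \left(\frac{1}{2 \cdot 4} + n\right)^{2} = \left(\frac{1}{2} \cdot \frac{1}{4} + n\right)^{2} = \left(\frac{1}{8} + n\right)^{2}$)
$v - y{\left(-31 \right)} = -47400 - \frac{\left(1 + 8 \left(-31\right)\right)^{2}}{64} = -47400 - \frac{\left(1 - 248\right)^{2}}{64} = -47400 - \frac{\left(-247\right)^{2}}{64} = -47400 - \frac{1}{64} \cdot 61009 = -47400 - \frac{61009}{64} = - \frac{3094609}{64}$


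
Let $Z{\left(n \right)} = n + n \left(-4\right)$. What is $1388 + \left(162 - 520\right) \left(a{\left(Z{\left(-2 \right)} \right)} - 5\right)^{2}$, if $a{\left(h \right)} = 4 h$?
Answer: $-127850$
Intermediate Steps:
$Z{\left(n \right)} = - 3 n$ ($Z{\left(n \right)} = n - 4 n = - 3 n$)
$1388 + \left(162 - 520\right) \left(a{\left(Z{\left(-2 \right)} \right)} - 5\right)^{2} = 1388 + \left(162 - 520\right) \left(4 \left(\left(-3\right) \left(-2\right)\right) - 5\right)^{2} = 1388 - 358 \left(4 \cdot 6 - 5\right)^{2} = 1388 - 358 \left(24 - 5\right)^{2} = 1388 - 358 \cdot 19^{2} = 1388 - 129238 = -127850$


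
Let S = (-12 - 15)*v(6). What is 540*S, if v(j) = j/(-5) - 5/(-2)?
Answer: -18954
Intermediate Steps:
v(j) = 5/2 - j/5 (v(j) = j*(-1/5) - 5*(-1/2) = -j/5 + 5/2 = 5/2 - j/5)
S = -351/10 (S = (-12 - 15)*(5/2 - 1/5*6) = -27*(5/2 - 6/5) = -27*13/10 = -351/10 ≈ -35.100)
540*S = 540*(-351/10) = -18954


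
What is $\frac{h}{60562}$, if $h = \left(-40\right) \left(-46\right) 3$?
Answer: $\frac{2760}{30281} \approx 0.091146$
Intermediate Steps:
$h = 5520$ ($h = 1840 \cdot 3 = 5520$)
$\frac{h}{60562} = \frac{5520}{60562} = 5520 \cdot \frac{1}{60562} = \frac{2760}{30281}$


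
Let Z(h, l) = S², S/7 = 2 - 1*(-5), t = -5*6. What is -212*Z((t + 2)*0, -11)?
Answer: -509012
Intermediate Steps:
t = -30
S = 49 (S = 7*(2 - 1*(-5)) = 7*(2 + 5) = 7*7 = 49)
Z(h, l) = 2401 (Z(h, l) = 49² = 2401)
-212*Z((t + 2)*0, -11) = -212*2401 = -509012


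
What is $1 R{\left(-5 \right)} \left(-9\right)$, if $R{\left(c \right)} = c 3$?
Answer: $135$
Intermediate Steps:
$R{\left(c \right)} = 3 c$
$1 R{\left(-5 \right)} \left(-9\right) = 1 \cdot 3 \left(-5\right) \left(-9\right) = 1 \left(-15\right) \left(-9\right) = \left(-15\right) \left(-9\right) = 135$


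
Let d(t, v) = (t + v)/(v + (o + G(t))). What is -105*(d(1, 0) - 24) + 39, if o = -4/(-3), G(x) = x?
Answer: 2514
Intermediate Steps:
o = 4/3 (o = -4*(-1/3) = 4/3 ≈ 1.3333)
d(t, v) = (t + v)/(4/3 + t + v) (d(t, v) = (t + v)/(v + (4/3 + t)) = (t + v)/(4/3 + t + v))
-105*(d(1, 0) - 24) + 39 = -105*(3*(1 + 0)/(4 + 3*1 + 3*0) - 24) + 39 = -105*(3*1/(4 + 3 + 0) - 24) + 39 = -105*(3*1/7 - 24) + 39 = -105*(3*(1/7)*1 - 24) + 39 = -105*(3/7 - 24) + 39 = -105*(-165/7) + 39 = 2475 + 39 = 2514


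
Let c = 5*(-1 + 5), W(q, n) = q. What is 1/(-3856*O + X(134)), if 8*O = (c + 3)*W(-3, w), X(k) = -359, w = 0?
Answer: 1/32899 ≈ 3.0396e-5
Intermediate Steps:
c = 20 (c = 5*4 = 20)
O = -69/8 (O = ((20 + 3)*(-3))/8 = (23*(-3))/8 = (1/8)*(-69) = -69/8 ≈ -8.6250)
1/(-3856*O + X(134)) = 1/(-3856*(-69/8) - 359) = 1/(33258 - 359) = 1/32899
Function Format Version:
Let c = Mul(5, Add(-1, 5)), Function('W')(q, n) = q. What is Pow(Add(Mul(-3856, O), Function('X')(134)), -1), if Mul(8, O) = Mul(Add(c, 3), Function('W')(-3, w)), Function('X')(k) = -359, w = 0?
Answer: Rational(1, 32899) ≈ 3.0396e-5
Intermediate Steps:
c = 20 (c = Mul(5, 4) = 20)
O = Rational(-69, 8) (O = Mul(Rational(1, 8), Mul(Add(20, 3), -3)) = Mul(Rational(1, 8), Mul(23, -3)) = Mul(Rational(1, 8), -69) = Rational(-69, 8) ≈ -8.6250)
Pow(Add(Mul(-3856, O), Function('X')(134)), -1) = Pow(Add(Mul(-3856, Rational(-69, 8)), -359), -1) = Pow(Add(33258, -359), -1) = Pow(32899, -1) = Rational(1, 32899)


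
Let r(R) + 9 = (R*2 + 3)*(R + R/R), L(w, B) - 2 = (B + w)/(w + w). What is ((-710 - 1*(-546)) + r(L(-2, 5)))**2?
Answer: 1651225/64 ≈ 25800.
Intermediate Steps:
L(w, B) = 2 + (B + w)/(2*w) (L(w, B) = 2 + (B + w)/(w + w) = 2 + (B + w)/((2*w)) = 2 + (B + w)*(1/(2*w)) = 2 + (B + w)/(2*w))
r(R) = -9 + (1 + R)*(3 + 2*R) (r(R) = -9 + (R*2 + 3)*(R + R/R) = -9 + (2*R + 3)*(R + 1) = -9 + (3 + 2*R)*(1 + R) = -9 + (1 + R)*(3 + 2*R))
((-710 - 1*(-546)) + r(L(-2, 5)))**2 = ((-710 - 1*(-546)) + (-6 + 2*((1/2)*(5 + 5*(-2))/(-2))**2 + 5*((1/2)*(5 + 5*(-2))/(-2))))**2 = ((-710 + 546) + (-6 + 2*((1/2)*(-1/2)*(5 - 10))**2 + 5*((1/2)*(-1/2)*(5 - 10))))**2 = (-164 + (-6 + 2*((1/2)*(-1/2)*(-5))**2 + 5*((1/2)*(-1/2)*(-5))))**2 = (-164 + (-6 + 2*(5/4)**2 + 5*(5/4)))**2 = (-164 + (-6 + 2*(25/16) + 25/4))**2 = (-164 + (-6 + 25/8 + 25/4))**2 = (-164 + 27/8)**2 = (-1285/8)**2 = 1651225/64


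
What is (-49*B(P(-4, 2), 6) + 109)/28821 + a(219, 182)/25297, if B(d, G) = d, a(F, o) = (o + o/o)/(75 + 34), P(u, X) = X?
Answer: 35605346/79470247233 ≈ 0.00044803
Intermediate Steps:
a(F, o) = 1/109 + o/109 (a(F, o) = (o + 1)/109 = (1 + o)*(1/109) = 1/109 + o/109)
(-49*B(P(-4, 2), 6) + 109)/28821 + a(219, 182)/25297 = (-49*2 + 109)/28821 + (1/109 + (1/109)*182)/25297 = (-98 + 109)*(1/28821) + (1/109 + 182/109)*(1/25297) = 11*(1/28821) + (183/109)*(1/25297) = 11/28821 + 183/2757373 = 35605346/79470247233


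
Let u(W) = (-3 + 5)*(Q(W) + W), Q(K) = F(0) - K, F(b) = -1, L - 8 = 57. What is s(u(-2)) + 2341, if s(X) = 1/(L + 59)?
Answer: 290285/124 ≈ 2341.0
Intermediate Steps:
L = 65 (L = 8 + 57 = 65)
Q(K) = -1 - K
u(W) = -2 (u(W) = (-3 + 5)*((-1 - W) + W) = 2*(-1) = -2)
s(X) = 1/124 (s(X) = 1/(65 + 59) = 1/124)
s(u(-2)) + 2341 = 1/124 + 2341 = 290285/124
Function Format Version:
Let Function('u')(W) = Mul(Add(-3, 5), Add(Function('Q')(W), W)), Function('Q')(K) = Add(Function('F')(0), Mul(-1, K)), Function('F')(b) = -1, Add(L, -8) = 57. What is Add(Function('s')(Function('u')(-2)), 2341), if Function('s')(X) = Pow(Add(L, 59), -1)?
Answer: Rational(290285, 124) ≈ 2341.0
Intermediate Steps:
L = 65 (L = Add(8, 57) = 65)
Function('Q')(K) = Add(-1, Mul(-1, K))
Function('u')(W) = -2 (Function('u')(W) = Mul(Add(-3, 5), Add(Add(-1, Mul(-1, W)), W)) = Mul(2, -1) = -2)
Function('s')(X) = Rational(1, 124) (Function('s')(X) = Pow(Add(65, 59), -1) = Pow(124, -1) = Rational(1, 124))
Add(Function('s')(Function('u')(-2)), 2341) = Add(Rational(1, 124), 2341) = Rational(290285, 124)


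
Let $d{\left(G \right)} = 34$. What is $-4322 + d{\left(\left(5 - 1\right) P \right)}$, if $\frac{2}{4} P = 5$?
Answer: $-4288$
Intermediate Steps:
$P = 10$ ($P = 2 \cdot 5 = 10$)
$-4322 + d{\left(\left(5 - 1\right) P \right)} = -4322 + 34 = -4288$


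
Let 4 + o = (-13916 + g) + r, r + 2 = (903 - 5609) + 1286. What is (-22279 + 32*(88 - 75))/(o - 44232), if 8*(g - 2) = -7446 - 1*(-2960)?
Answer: 87452/248531 ≈ 0.35188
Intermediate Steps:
r = -3422 (r = -2 + ((903 - 5609) + 1286) = -2 + (-4706 + 1286) = -2 - 3420 = -3422)
g = -2235/4 (g = 2 + (-7446 - 1*(-2960))/8 = 2 + (-7446 + 2960)/8 = 2 + (⅛)*(-4486) = 2 - 2243/4 = -2235/4 ≈ -558.75)
o = -71603/4 (o = -4 + ((-13916 - 2235/4) - 3422) = -4 + (-57899/4 - 3422) = -4 - 71587/4 = -71603/4 ≈ -17901.)
(-22279 + 32*(88 - 75))/(o - 44232) = (-22279 + 32*(88 - 75))/(-71603/4 - 44232) = (-22279 + 32*13)/(-248531/4) = (-22279 + 416)*(-4/248531) = -21863*(-4/248531) = 87452/248531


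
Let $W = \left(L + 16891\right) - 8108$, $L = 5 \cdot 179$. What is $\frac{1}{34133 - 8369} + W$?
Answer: $\frac{249343993}{25764} \approx 9678.0$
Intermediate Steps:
$L = 895$
$W = 9678$ ($W = \left(895 + 16891\right) - 8108 = 17786 - 8108 = 9678$)
$\frac{1}{34133 - 8369} + W = \frac{1}{34133 - 8369} + 9678 = \frac{1}{25764} + 9678 = \frac{249343993}{25764}$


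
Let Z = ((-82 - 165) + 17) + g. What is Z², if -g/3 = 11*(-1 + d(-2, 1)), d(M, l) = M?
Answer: 17161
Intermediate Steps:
g = 99 (g = -33*(-1 - 2) = -33*(-3) = -3*(-33) = 99)
Z = -131 (Z = ((-82 - 165) + 17) + 99 = (-247 + 17) + 99 = -230 + 99 = -131)
Z² = (-131)² = 17161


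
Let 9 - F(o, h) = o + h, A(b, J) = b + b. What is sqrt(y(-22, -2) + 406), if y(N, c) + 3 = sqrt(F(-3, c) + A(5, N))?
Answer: sqrt(403 + 2*sqrt(6)) ≈ 20.197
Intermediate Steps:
A(b, J) = 2*b
F(o, h) = 9 - h - o (F(o, h) = 9 - (o + h) = 9 - (h + o) = 9 + (-h - o) = 9 - h - o)
y(N, c) = -3 + sqrt(22 - c) (y(N, c) = -3 + sqrt((9 - c - 1*(-3)) + 2*5) = -3 + sqrt((9 - c + 3) + 10) = -3 + sqrt((12 - c) + 10) = -3 + sqrt(22 - c))
sqrt(y(-22, -2) + 406) = sqrt((-3 + sqrt(22 - 1*(-2))) + 406) = sqrt((-3 + sqrt(22 + 2)) + 406) = sqrt((-3 + sqrt(24)) + 406) = sqrt((-3 + 2*sqrt(6)) + 406) = sqrt(403 + 2*sqrt(6))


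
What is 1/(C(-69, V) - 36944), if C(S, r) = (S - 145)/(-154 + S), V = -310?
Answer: -223/8238298 ≈ -2.7069e-5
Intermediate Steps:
C(S, r) = (-145 + S)/(-154 + S)
1/(C(-69, V) - 36944) = 1/((-145 - 69)/(-154 - 69) - 36944) = 1/(-214/(-223) - 36944) = 1/(-1/223*(-214) - 36944) = 1/(214/223 - 36944) = 1/(-8238298/223) = -223/8238298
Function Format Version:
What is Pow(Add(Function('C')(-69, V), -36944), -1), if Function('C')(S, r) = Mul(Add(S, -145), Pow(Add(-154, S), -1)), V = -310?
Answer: Rational(-223, 8238298) ≈ -2.7069e-5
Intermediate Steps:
Function('C')(S, r) = Mul(Pow(Add(-154, S), -1), Add(-145, S)) (Function('C')(S, r) = Mul(Add(-145, S), Pow(Add(-154, S), -1)) = Mul(Pow(Add(-154, S), -1), Add(-145, S)))
Pow(Add(Function('C')(-69, V), -36944), -1) = Pow(Add(Mul(Pow(Add(-154, -69), -1), Add(-145, -69)), -36944), -1) = Pow(Add(Mul(Pow(-223, -1), -214), -36944), -1) = Pow(Add(Mul(Rational(-1, 223), -214), -36944), -1) = Pow(Add(Rational(214, 223), -36944), -1) = Pow(Rational(-8238298, 223), -1) = Rational(-223, 8238298)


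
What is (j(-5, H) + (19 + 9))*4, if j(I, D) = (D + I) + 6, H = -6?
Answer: 92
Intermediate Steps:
j(I, D) = 6 + D + I
(j(-5, H) + (19 + 9))*4 = ((6 - 6 - 5) + (19 + 9))*4 = (-5 + 28)*4 = 23*4 = 92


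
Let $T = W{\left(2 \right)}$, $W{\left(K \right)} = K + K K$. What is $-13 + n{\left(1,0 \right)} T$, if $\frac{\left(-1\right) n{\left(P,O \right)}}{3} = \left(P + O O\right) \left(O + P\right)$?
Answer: $-31$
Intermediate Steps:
$W{\left(K \right)} = K + K^{2}$
$n{\left(P,O \right)} = - 3 \left(O + P\right) \left(P + O^{2}\right)$ ($n{\left(P,O \right)} = - 3 \left(P + O O\right) \left(O + P\right) = - 3 \left(P + O^{2}\right) \left(O + P\right) = - 3 \left(O + P\right) \left(P + O^{2}\right)$)
$T = 6$ ($T = 2 \left(1 + 2\right) = 2 \cdot 3 = 6$)
$-13 + n{\left(1,0 \right)} T = -13 + \left(- 3 \cdot 0^{3} - 3 \cdot 1^{2} - 0 \cdot 1 - 3 \cdot 0^{2}\right) 6 = -13 + \left(\left(-3\right) 0 - 3 + 0 - 3 \cdot 0\right) 6 = -13 + \left(0 - 3 + 0 + 0\right) 6 = -13 - 18 = -31$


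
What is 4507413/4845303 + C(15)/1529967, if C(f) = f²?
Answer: 766364815394/823683743889 ≈ 0.93041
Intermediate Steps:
4507413/4845303 + C(15)/1529967 = 4507413/4845303 + 15²/1529967 = 4507413*(1/4845303) + 225*(1/1529967) = 1502471/1615101 + 75/509989 = 766364815394/823683743889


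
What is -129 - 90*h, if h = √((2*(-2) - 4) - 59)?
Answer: -129 - 90*I*√67 ≈ -129.0 - 736.68*I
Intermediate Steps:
h = I*√67 (h = √((-4 - 4) - 59) = √(-8 - 59) = √(-67) = I*√67 ≈ 8.1853*I)
-129 - 90*h = -129 - 90*I*√67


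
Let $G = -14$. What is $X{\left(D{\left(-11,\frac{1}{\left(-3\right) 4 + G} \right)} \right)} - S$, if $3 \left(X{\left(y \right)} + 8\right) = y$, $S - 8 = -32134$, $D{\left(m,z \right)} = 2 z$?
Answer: $\frac{1252601}{39} \approx 32118.0$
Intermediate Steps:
$S = -32126$ ($S = 8 - 32134 = -32126$)
$X{\left(y \right)} = -8 + \frac{y}{3}$
$X{\left(D{\left(-11,\frac{1}{\left(-3\right) 4 + G} \right)} \right)} - S = \left(-8 + \frac{2 \frac{1}{\left(-3\right) 4 - 14}}{3}\right) - -32126 = \left(-8 + \frac{2 \frac{1}{-12 - 14}}{3}\right) + 32126 = \left(-8 + \frac{2 \frac{1}{-26}}{3}\right) + 32126 = \left(-8 + \frac{2 \left(- \frac{1}{26}\right)}{3}\right) + 32126 = \left(-8 + \frac{1}{3} \left(- \frac{1}{13}\right)\right) + 32126 = \left(-8 - \frac{1}{39}\right) + 32126 = - \frac{313}{39} + 32126 = \frac{1252601}{39}$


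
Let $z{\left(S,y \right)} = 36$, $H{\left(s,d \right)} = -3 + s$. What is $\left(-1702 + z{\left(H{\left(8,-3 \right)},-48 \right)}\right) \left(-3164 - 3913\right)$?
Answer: $11790282$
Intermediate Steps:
$\left(-1702 + z{\left(H{\left(8,-3 \right)},-48 \right)}\right) \left(-3164 - 3913\right) = \left(-1702 + 36\right) \left(-3164 - 3913\right) = \left(-1666\right) \left(-7077\right) = 11790282$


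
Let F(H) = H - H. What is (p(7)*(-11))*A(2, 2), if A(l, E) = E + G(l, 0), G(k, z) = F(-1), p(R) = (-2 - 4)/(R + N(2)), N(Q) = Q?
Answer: 44/3 ≈ 14.667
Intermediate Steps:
F(H) = 0
p(R) = -6/(2 + R) (p(R) = (-2 - 4)/(R + 2) = -6/(2 + R))
G(k, z) = 0
A(l, E) = E (A(l, E) = E + 0 = E)
(p(7)*(-11))*A(2, 2) = (-6/(2 + 7)*(-11))*2 = (-6/9*(-11))*2 = (-6*⅑*(-11))*2 = -⅔*(-11)*2 = (22/3)*2 = 44/3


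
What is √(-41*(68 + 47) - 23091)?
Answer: I*√27806 ≈ 166.75*I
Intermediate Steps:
√(-41*(68 + 47) - 23091) = √(-41*115 - 23091) = √(-4715 - 23091) = √(-27806) = I*√27806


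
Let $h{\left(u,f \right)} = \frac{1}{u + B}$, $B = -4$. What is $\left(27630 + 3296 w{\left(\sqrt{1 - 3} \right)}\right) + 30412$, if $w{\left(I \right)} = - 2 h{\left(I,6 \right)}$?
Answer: $\frac{535562}{9} + \frac{3296 i \sqrt{2}}{9} \approx 59507.0 + 517.92 i$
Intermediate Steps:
$h{\left(u,f \right)} = \frac{1}{-4 + u}$ ($h{\left(u,f \right)} = \frac{1}{u - 4} = \frac{1}{-4 + u}$)
$w{\left(I \right)} = - \frac{2}{-4 + I}$
$\left(27630 + 3296 w{\left(\sqrt{1 - 3} \right)}\right) + 30412 = \left(27630 + 3296 \left(- \frac{2}{-4 + \sqrt{1 - 3}}\right)\right) + 30412 = \left(27630 + 3296 \left(- \frac{2}{-4 + \sqrt{-2}}\right)\right) + 30412 = \left(27630 + 3296 \left(- \frac{2}{-4 + i \sqrt{2}}\right)\right) + 30412 = \left(27630 - \frac{6592}{-4 + i \sqrt{2}}\right) + 30412 = 58042 - \frac{6592}{-4 + i \sqrt{2}}$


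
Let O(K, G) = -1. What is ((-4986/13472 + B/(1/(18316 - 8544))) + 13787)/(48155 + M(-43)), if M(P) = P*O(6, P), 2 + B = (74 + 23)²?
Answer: 619301040883/324661728 ≈ 1907.5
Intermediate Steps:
B = 9407 (B = -2 + (74 + 23)² = -2 + 97² = -2 + 9409 = 9407)
M(P) = -P (M(P) = P*(-1) = -P)
((-4986/13472 + B/(1/(18316 - 8544))) + 13787)/(48155 + M(-43)) = ((-4986/13472 + 9407/(1/(18316 - 8544))) + 13787)/(48155 - 1*(-43)) = ((-4986*1/13472 + 9407/(1/9772)) + 13787)/(48155 + 43) = ((-2493/6736 + 9407/(1/9772)) + 13787)/48198 = ((-2493/6736 + 9407*9772) + 13787)*(1/48198) = ((-2493/6736 + 91925204) + 13787)*(1/48198) = (619208171651/6736 + 13787)*(1/48198) = (619301040883/6736)*(1/48198) = 619301040883/324661728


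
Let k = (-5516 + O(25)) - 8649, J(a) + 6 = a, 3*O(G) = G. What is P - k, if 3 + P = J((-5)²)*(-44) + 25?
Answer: 40028/3 ≈ 13343.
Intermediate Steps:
O(G) = G/3
J(a) = -6 + a
P = -814 (P = -3 + ((-6 + (-5)²)*(-44) + 25) = -3 + ((-6 + 25)*(-44) + 25) = -3 + (19*(-44) + 25) = -3 + (-836 + 25) = -3 - 811 = -814)
k = -42470/3 (k = (-5516 + (⅓)*25) - 8649 = (-5516 + 25/3) - 8649 = -16523/3 - 8649 = -42470/3 ≈ -14157.)
P - k = -814 - 1*(-42470/3) = -814 + 42470/3 = 40028/3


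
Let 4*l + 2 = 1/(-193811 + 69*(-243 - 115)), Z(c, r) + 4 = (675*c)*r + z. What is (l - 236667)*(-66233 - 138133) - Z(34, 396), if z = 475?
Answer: 21133572914402667/437026 ≈ 4.8358e+10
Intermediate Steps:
Z(c, r) = 471 + 675*c*r (Z(c, r) = -4 + ((675*c)*r + 475) = -4 + (675*c*r + 475) = -4 + (475 + 675*c*r) = 471 + 675*c*r)
l = -437027/874052 (l = -½ + 1/(4*(-193811 + 69*(-243 - 115))) = -½ + 1/(4*(-193811 + 69*(-358))) = -½ + 1/(4*(-193811 - 24702)) = -½ + (¼)/(-218513) = -½ + (¼)*(-1/218513) = -½ - 1/874052 = -437027/874052 ≈ -0.50000)
(l - 236667)*(-66233 - 138133) - Z(34, 396) = (-437027/874052 - 236667)*(-66233 - 138133) - (471 + 675*34*396) = -206859701711/874052*(-204366) - (471 + 9088200) = 21137544899935113/437026 - 1*9088671 = 21137544899935113/437026 - 9088671 = 21133572914402667/437026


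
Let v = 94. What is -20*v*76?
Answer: -142880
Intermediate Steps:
-20*v*76 = -20*94*76 = -1880*76 = -142880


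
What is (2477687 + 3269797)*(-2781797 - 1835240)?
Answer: -26536346284908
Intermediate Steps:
(2477687 + 3269797)*(-2781797 - 1835240) = 5747484*(-4617037) = -26536346284908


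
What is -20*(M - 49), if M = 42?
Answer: 140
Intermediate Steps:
-20*(M - 49) = -20*(42 - 49) = -20*(-7) = 140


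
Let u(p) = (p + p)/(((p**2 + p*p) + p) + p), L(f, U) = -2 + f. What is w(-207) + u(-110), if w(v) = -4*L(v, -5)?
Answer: 91123/109 ≈ 835.99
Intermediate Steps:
w(v) = 8 - 4*v (w(v) = -4*(-2 + v) = 8 - 4*v)
u(p) = 2*p/(2*p + 2*p**2) (u(p) = (2*p)/(((p**2 + p**2) + p) + p) = (2*p)/((2*p**2 + p) + p) = (2*p)/((p + 2*p**2) + p) = (2*p)/(2*p + 2*p**2) = 2*p/(2*p + 2*p**2))
w(-207) + u(-110) = (8 - 4*(-207)) + 1/(1 - 110) = (8 + 828) + 1/(-109) = 836 - 1/109 = 91123/109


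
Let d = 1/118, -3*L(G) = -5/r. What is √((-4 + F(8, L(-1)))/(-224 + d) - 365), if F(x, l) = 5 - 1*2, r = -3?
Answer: I*√254985063907/26431 ≈ 19.105*I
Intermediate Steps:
L(G) = -5/9 (L(G) = -(-5)/(3*(-3)) = -(-5)*(-1)/(3*3) = -⅓*5/3 = -5/9)
F(x, l) = 3 (F(x, l) = 5 - 2 = 3)
d = 1/118 ≈ 0.0084746
√((-4 + F(8, L(-1)))/(-224 + d) - 365) = √((-4 + 3)/(-224 + 1/118) - 365) = √(-1/(-26431/118) - 365) = √(-1*(-118/26431) - 365) = √(118/26431 - 365) = √(-9647197/26431) = I*√254985063907/26431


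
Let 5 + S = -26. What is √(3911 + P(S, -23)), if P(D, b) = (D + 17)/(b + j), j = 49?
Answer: 2*√165217/13 ≈ 62.534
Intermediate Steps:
S = -31 (S = -5 - 26 = -31)
P(D, b) = (17 + D)/(49 + b) (P(D, b) = (D + 17)/(b + 49) = (17 + D)/(49 + b))
√(3911 + P(S, -23)) = √(3911 + (17 - 31)/(49 - 23)) = √(3911 - 14/26) = √(3911 + (1/26)*(-14)) = √(3911 - 7/13) = √(50836/13) = 2*√165217/13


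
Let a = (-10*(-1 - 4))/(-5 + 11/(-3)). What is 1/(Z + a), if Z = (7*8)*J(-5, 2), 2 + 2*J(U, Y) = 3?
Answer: 13/289 ≈ 0.044983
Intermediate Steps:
J(U, Y) = 1/2 (J(U, Y) = -1 + (1/2)*3 = -1 + 3/2 = 1/2)
a = -75/13 (a = (-(-50))/(-5 + 11*(-1/3)) = (-10*(-5))/(-5 - 11/3) = 50/(-26/3) = 50*(-3/26) = -75/13 ≈ -5.7692)
Z = 28 (Z = (7*8)*(1/2) = 56*(1/2) = 28)
1/(Z + a) = 1/(28 - 75/13) = 1/(289/13) = 13/289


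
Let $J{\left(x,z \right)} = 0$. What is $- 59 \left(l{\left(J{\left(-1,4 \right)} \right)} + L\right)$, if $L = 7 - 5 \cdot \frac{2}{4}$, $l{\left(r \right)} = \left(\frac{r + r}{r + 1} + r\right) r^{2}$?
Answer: $- \frac{531}{2} \approx -265.5$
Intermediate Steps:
$l{\left(r \right)} = r^{2} \left(r + \frac{2 r}{1 + r}\right)$ ($l{\left(r \right)} = \left(\frac{2 r}{1 + r} + r\right) r^{2} = \left(r + \frac{2 r}{1 + r}\right) r^{2} = r^{2} \left(r + \frac{2 r}{1 + r}\right)$)
$L = \frac{9}{2}$ ($L = 7 - 5 \cdot 2 \cdot \frac{1}{4} = 7 - \frac{5}{2} = \frac{9}{2} \approx 4.5$)
$- 59 \left(l{\left(J{\left(-1,4 \right)} \right)} + L\right) = - 59 \left(\frac{0^{3} \left(3 + 0\right)}{1 + 0} + \frac{9}{2}\right) = - 59 \left(0 \cdot 1^{-1} \cdot 3 + \frac{9}{2}\right) = - 59 \left(0 \cdot 1 \cdot 3 + \frac{9}{2}\right) = - 59 \left(0 + \frac{9}{2}\right) = \left(-59\right) \frac{9}{2} = - \frac{531}{2}$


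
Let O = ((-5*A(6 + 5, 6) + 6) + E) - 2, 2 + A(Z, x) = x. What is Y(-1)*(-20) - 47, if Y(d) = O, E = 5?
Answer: 173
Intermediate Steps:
A(Z, x) = -2 + x
O = -11 (O = ((-5*(-2 + 6) + 6) + 5) - 2 = ((-5*4 + 6) + 5) - 2 = ((-20 + 6) + 5) - 2 = (-14 + 5) - 2 = -9 - 2 = -11)
Y(d) = -11
Y(-1)*(-20) - 47 = -11*(-20) - 47 = 220 - 47 = 173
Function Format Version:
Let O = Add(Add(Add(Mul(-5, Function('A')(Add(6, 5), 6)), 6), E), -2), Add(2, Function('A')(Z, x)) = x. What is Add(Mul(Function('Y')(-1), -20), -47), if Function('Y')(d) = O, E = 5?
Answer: 173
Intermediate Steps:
Function('A')(Z, x) = Add(-2, x)
O = -11 (O = Add(Add(Add(Mul(-5, Add(-2, 6)), 6), 5), -2) = Add(Add(Add(Mul(-5, 4), 6), 5), -2) = Add(Add(Add(-20, 6), 5), -2) = Add(Add(-14, 5), -2) = Add(-9, -2) = -11)
Function('Y')(d) = -11
Add(Mul(Function('Y')(-1), -20), -47) = Add(Mul(-11, -20), -47) = Add(220, -47) = 173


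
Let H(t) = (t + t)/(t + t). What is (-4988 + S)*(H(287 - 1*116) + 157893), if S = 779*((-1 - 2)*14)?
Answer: -5953551164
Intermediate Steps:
H(t) = 1 (H(t) = (2*t)/((2*t)) = (2*t)*(1/(2*t)) = 1)
S = -32718 (S = 779*(-3*14) = 779*(-42) = -32718)
(-4988 + S)*(H(287 - 1*116) + 157893) = (-4988 - 32718)*(1 + 157893) = -37706*157894 = -5953551164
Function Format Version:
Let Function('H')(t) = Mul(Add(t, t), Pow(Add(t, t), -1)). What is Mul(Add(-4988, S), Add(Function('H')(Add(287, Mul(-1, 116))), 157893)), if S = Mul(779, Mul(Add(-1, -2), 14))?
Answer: -5953551164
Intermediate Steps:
Function('H')(t) = 1 (Function('H')(t) = Mul(Mul(2, t), Pow(Mul(2, t), -1)) = Mul(Mul(2, t), Mul(Rational(1, 2), Pow(t, -1))) = 1)
S = -32718 (S = Mul(779, Mul(-3, 14)) = Mul(779, -42) = -32718)
Mul(Add(-4988, S), Add(Function('H')(Add(287, Mul(-1, 116))), 157893)) = Mul(Add(-4988, -32718), Add(1, 157893)) = Mul(-37706, 157894) = -5953551164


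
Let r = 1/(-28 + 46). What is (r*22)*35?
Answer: 385/9 ≈ 42.778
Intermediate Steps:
r = 1/18 ≈ 0.055556
(r*22)*35 = ((1/18)*22)*35 = (11/9)*35 = 385/9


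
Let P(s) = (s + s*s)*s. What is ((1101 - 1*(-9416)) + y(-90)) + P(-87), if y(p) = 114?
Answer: -640303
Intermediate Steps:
P(s) = s*(s + s²) (P(s) = (s + s²)*s = s*(s + s²))
((1101 - 1*(-9416)) + y(-90)) + P(-87) = ((1101 - 1*(-9416)) + 114) + (-87)²*(1 - 87) = ((1101 + 9416) + 114) + 7569*(-86) = (10517 + 114) - 650934 = 10631 - 650934 = -640303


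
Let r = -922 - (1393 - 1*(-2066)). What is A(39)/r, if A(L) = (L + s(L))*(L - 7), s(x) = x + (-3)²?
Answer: -2784/4381 ≈ -0.63547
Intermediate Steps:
s(x) = 9 + x (s(x) = x + 9 = 9 + x)
r = -4381 (r = -922 - (1393 + 2066) = -922 - 1*3459 = -922 - 3459 = -4381)
A(L) = (-7 + L)*(9 + 2*L) (A(L) = (L + (9 + L))*(L - 7) = (9 + 2*L)*(-7 + L) = (-7 + L)*(9 + 2*L))
A(39)/r = (-63 - 5*39 + 2*39²)/(-4381) = (-63 - 195 + 2*1521)*(-1/4381) = (-63 - 195 + 3042)*(-1/4381) = 2784*(-1/4381) = -2784/4381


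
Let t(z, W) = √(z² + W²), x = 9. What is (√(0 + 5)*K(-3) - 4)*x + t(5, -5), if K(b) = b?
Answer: -36 - 27*√5 + 5*√2 ≈ -89.303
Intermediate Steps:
t(z, W) = √(W² + z²)
(√(0 + 5)*K(-3) - 4)*x + t(5, -5) = (√(0 + 5)*(-3) - 4)*9 + √((-5)² + 5²) = (√5*(-3) - 4)*9 + √(25 + 25) = (-3*√5 - 4)*9 + √50 = (-4 - 3*√5)*9 + 5*√2 = (-36 - 27*√5) + 5*√2 = -36 - 27*√5 + 5*√2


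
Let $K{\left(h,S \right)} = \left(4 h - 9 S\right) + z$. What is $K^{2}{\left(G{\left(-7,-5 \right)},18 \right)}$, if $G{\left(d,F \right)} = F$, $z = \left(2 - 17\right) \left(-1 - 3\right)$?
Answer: $14884$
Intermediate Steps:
$z = 60$ ($z = \left(-15\right) \left(-4\right) = 60$)
$K{\left(h,S \right)} = 60 - 9 S + 4 h$ ($K{\left(h,S \right)} = \left(4 h - 9 S\right) + 60 = \left(- 9 S + 4 h\right) + 60 = 60 - 9 S + 4 h$)
$K^{2}{\left(G{\left(-7,-5 \right)},18 \right)} = \left(60 - 162 + 4 \left(-5\right)\right)^{2} = \left(60 - 162 - 20\right)^{2} = \left(-122\right)^{2} = 14884$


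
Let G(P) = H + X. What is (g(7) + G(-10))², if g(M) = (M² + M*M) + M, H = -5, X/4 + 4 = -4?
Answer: 4624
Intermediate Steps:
X = -32 (X = -16 + 4*(-4) = -16 - 16 = -32)
G(P) = -37 (G(P) = -5 - 32 = -37)
g(M) = M + 2*M² (g(M) = (M² + M²) + M = 2*M² + M = M + 2*M²)
(g(7) + G(-10))² = (7*(1 + 2*7) - 37)² = (7*(1 + 14) - 37)² = (7*15 - 37)² = (105 - 37)² = 68² = 4624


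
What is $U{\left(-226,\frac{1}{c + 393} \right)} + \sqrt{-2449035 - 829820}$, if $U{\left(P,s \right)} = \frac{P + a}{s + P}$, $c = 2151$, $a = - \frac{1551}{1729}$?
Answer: $\frac{998023920}{994076447} + i \sqrt{3278855} \approx 1.004 + 1810.8 i$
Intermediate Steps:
$a = - \frac{1551}{1729}$ ($a = \left(-1551\right) \frac{1}{1729} = - \frac{1551}{1729} \approx -0.89705$)
$U{\left(P,s \right)} = \frac{- \frac{1551}{1729} + P}{P + s}$ ($U{\left(P,s \right)} = \frac{P - \frac{1551}{1729}}{s + P} = \frac{- \frac{1551}{1729} + P}{P + s}$)
$U{\left(-226,\frac{1}{c + 393} \right)} + \sqrt{-2449035 - 829820} = \frac{- \frac{1551}{1729} - 226}{-226 + \frac{1}{2151 + 393}} + \sqrt{-2449035 - 829820} = \frac{1}{-226 + \frac{1}{2544}} \left(- \frac{392305}{1729}\right) + \sqrt{-2449035 - 829820} = \frac{1}{-226 + \frac{1}{2544}} \left(- \frac{392305}{1729}\right) + \sqrt{-3278855} = \frac{1}{- \frac{574943}{2544}} \left(- \frac{392305}{1729}\right) + i \sqrt{3278855} = \left(- \frac{2544}{574943}\right) \left(- \frac{392305}{1729}\right) + i \sqrt{3278855} = \frac{998023920}{994076447} + i \sqrt{3278855}$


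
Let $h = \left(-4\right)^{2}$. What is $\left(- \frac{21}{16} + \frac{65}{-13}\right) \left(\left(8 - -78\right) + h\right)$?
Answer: $- \frac{5151}{8} \approx -643.88$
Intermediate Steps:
$h = 16$
$\left(- \frac{21}{16} + \frac{65}{-13}\right) \left(\left(8 - -78\right) + h\right) = \left(- \frac{21}{16} + \frac{65}{-13}\right) \left(\left(8 - -78\right) + 16\right) = \left(\left(-21\right) \frac{1}{16} + 65 \left(- \frac{1}{13}\right)\right) \left(\left(8 + 78\right) + 16\right) = \left(- \frac{21}{16} - 5\right) \left(86 + 16\right) = \left(- \frac{101}{16}\right) 102 = - \frac{5151}{8}$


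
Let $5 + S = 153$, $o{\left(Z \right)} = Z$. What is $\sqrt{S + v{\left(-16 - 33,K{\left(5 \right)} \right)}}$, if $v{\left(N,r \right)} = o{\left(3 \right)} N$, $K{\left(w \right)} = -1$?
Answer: $1$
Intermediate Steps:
$S = 148$ ($S = -5 + 153 = 148$)
$v{\left(N,r \right)} = 3 N$
$\sqrt{S + v{\left(-16 - 33,K{\left(5 \right)} \right)}} = \sqrt{148 + 3 \left(-16 - 33\right)} = \sqrt{148 + 3 \left(-49\right)} = \sqrt{148 - 147} = \sqrt{1} = 1$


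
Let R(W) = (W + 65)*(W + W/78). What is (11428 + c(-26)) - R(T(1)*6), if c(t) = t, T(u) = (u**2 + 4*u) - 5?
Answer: 11402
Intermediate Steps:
T(u) = -5 + u**2 + 4*u
R(W) = 79*W*(65 + W)/78 (R(W) = (65 + W)*(W + W*(1/78)) = (65 + W)*(W + W/78) = (65 + W)*(79*W/78) = 79*W*(65 + W)/78)
(11428 + c(-26)) - R(T(1)*6) = (11428 - 26) - 79*(-5 + 1**2 + 4*1)*6*(65 + (-5 + 1**2 + 4*1)*6)/78 = 11402 - 79*(-5 + 1 + 4)*6*(65 + (-5 + 1 + 4)*6)/78 = 11402 - 79*0*6*(65 + 0*6)/78 = 11402 - 79*0*(65 + 0)/78 = 11402 - 79*0*65/78 = 11402 - 1*0 = 11402 + 0 = 11402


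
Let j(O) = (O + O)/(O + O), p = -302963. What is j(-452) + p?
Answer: -302962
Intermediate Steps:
j(O) = 1 (j(O) = (2*O)/((2*O)) = (2*O)*(1/(2*O)) = 1)
j(-452) + p = 1 - 302963 = -302962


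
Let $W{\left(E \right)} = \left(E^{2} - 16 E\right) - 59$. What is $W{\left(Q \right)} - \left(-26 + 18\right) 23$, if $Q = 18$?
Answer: $161$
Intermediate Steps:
$W{\left(E \right)} = -59 + E^{2} - 16 E$
$W{\left(Q \right)} - \left(-26 + 18\right) 23 = \left(-59 + 18^{2} - 288\right) - \left(-26 + 18\right) 23 = \left(-59 + 324 - 288\right) - \left(-8\right) 23 = -23 - -184 = -23 + 184 = 161$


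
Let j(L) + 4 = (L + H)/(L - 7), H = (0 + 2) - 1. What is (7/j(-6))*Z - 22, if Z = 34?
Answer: -4128/47 ≈ -87.830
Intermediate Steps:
H = 1 (H = 2 - 1 = 1)
j(L) = -4 + (1 + L)/(-7 + L) (j(L) = -4 + (L + 1)/(L - 7) = -4 + (1 + L)/(-7 + L))
(7/j(-6))*Z - 22 = (7/(((29 - 3*(-6))/(-7 - 6))))*34 - 22 = (7/(((29 + 18)/(-13))))*34 - 22 = (7/((-1/13*47)))*34 - 22 = (7/(-47/13))*34 - 22 = (7*(-13/47))*34 - 22 = -91/47*34 - 22 = -3094/47 - 22 = -4128/47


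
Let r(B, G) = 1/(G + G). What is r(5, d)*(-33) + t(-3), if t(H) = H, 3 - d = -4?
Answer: -75/14 ≈ -5.3571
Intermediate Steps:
d = 7 (d = 3 - 1*(-4) = 3 + 4 = 7)
r(B, G) = 1/(2*G)
r(5, d)*(-33) + t(-3) = ((½)/7)*(-33) - 3 = ((½)*(⅐))*(-33) - 3 = (1/14)*(-33) - 3 = -33/14 - 3 = -75/14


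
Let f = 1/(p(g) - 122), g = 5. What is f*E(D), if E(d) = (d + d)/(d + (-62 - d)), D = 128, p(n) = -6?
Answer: 1/31 ≈ 0.032258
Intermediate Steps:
E(d) = -d/31 (E(d) = (2*d)/(-62) = (2*d)*(-1/62) = -d/31)
f = -1/128 (f = 1/(-6 - 122) = 1/(-128) = -1/128 ≈ -0.0078125)
f*E(D) = -(-1)*128/3968 = -1/128*(-128/31) = 1/31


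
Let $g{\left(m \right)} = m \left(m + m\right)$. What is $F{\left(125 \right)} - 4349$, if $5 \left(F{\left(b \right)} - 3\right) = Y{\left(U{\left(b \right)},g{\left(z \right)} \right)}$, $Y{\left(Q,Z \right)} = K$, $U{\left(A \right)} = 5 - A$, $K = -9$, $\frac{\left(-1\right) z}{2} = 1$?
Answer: $- \frac{21739}{5} \approx -4347.8$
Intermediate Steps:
$z = -2$ ($z = \left(-2\right) 1 = -2$)
$g{\left(m \right)} = 2 m^{2}$ ($g{\left(m \right)} = m 2 m = 2 m^{2}$)
$Y{\left(Q,Z \right)} = -9$
$F{\left(b \right)} = \frac{6}{5}$ ($F{\left(b \right)} = 3 + \frac{1}{5} \left(-9\right) = 3 - \frac{9}{5} = \frac{6}{5}$)
$F{\left(125 \right)} - 4349 = \frac{6}{5} - 4349 = - \frac{21739}{5}$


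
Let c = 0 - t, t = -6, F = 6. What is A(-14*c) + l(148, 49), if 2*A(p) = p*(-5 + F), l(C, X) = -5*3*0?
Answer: -42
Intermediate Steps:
l(C, X) = 0 (l(C, X) = -15*0 = 0)
c = 6 (c = 0 - 1*(-6) = 0 + 6 = 6)
A(p) = p/2 (A(p) = (p*(-5 + 6))/2 = (p*1)/2 = p/2)
A(-14*c) + l(148, 49) = (-14*6)/2 + 0 = (½)*(-84) + 0 = -42 + 0 = -42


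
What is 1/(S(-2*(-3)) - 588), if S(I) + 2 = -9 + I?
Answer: -1/593 ≈ -0.0016863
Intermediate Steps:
S(I) = -11 + I (S(I) = -2 + (-9 + I) = -11 + I)
1/(S(-2*(-3)) - 588) = 1/((-11 - 2*(-3)) - 588) = 1/((-11 + 6) - 588) = 1/(-5 - 588) = 1/(-593) = -1/593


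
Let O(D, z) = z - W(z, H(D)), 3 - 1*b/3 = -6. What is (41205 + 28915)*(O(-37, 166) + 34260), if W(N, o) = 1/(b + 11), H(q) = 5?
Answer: 45865036220/19 ≈ 2.4139e+9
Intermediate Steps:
b = 27 (b = 9 - 3*(-6) = 9 + 18 = 27)
W(N, o) = 1/38 (W(N, o) = 1/(27 + 11) = 1/38)
O(D, z) = -1/38 + z (O(D, z) = z - 1*1/38 = z - 1/38 = -1/38 + z)
(41205 + 28915)*(O(-37, 166) + 34260) = (41205 + 28915)*((-1/38 + 166) + 34260) = 70120*(6307/38 + 34260) = 70120*(1308187/38) = 45865036220/19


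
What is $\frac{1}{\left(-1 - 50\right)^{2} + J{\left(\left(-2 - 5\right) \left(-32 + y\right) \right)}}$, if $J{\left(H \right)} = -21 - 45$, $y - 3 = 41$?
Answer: $\frac{1}{2535} \approx 0.00039448$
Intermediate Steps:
$y = 44$ ($y = 3 + 41 = 44$)
$J{\left(H \right)} = -66$
$\frac{1}{\left(-1 - 50\right)^{2} + J{\left(\left(-2 - 5\right) \left(-32 + y\right) \right)}} = \frac{1}{\left(-1 - 50\right)^{2} - 66} = \frac{1}{\left(-51\right)^{2} - 66} = \frac{1}{2601 - 66} = \frac{1}{2535}$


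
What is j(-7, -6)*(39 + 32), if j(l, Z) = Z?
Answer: -426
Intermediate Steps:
j(-7, -6)*(39 + 32) = -6*(39 + 32) = -6*71 = -426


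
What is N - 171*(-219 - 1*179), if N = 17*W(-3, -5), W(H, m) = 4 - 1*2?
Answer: 68092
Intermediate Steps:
W(H, m) = 2 (W(H, m) = 4 - 2 = 2)
N = 34 (N = 17*2 = 34)
N - 171*(-219 - 1*179) = 34 - 171*(-219 - 1*179) = 34 - 171*(-219 - 179) = 34 - 171*(-398) = 34 + 68058 = 68092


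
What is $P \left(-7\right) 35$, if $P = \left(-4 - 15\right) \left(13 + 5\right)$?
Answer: $83790$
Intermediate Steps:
$P = -342$ ($P = \left(-19\right) 18 = -342$)
$P \left(-7\right) 35 = \left(-342\right) \left(-7\right) 35 = 2394 \cdot 35 = 83790$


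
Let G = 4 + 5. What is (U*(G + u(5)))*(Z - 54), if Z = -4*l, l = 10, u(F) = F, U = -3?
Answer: 3948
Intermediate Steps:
G = 9
Z = -40 (Z = -4*10 = -40)
(U*(G + u(5)))*(Z - 54) = (-3*(9 + 5))*(-40 - 54) = -3*14*(-94) = -42*(-94) = 3948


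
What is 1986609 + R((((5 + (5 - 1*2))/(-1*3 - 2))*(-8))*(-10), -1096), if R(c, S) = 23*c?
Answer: 1983665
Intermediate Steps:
1986609 + R((((5 + (5 - 1*2))/(-1*3 - 2))*(-8))*(-10), -1096) = 1986609 + 23*((((5 + (5 - 1*2))/(-1*3 - 2))*(-8))*(-10)) = 1986609 + 23*((((5 + (5 - 2))/(-3 - 2))*(-8))*(-10)) = 1986609 + 23*((((5 + 3)/(-5))*(-8))*(-10)) = 1986609 + 23*(((8*(-⅕))*(-8))*(-10)) = 1986609 + 23*(-8/5*(-8)*(-10)) = 1986609 + 23*((64/5)*(-10)) = 1986609 + 23*(-128) = 1986609 - 2944 = 1983665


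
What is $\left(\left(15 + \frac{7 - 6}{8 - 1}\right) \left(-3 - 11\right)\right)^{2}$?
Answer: $44944$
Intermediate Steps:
$\left(\left(15 + \frac{7 - 6}{8 - 1}\right) \left(-3 - 11\right)\right)^{2} = \left(\left(15 + 1 \cdot \frac{1}{7}\right) \left(-14\right)\right)^{2} = \left(\left(15 + \frac{1}{7}\right) \left(-14\right)\right)^{2} = \left(\frac{106}{7} \left(-14\right)\right)^{2} = \left(-212\right)^{2} = 44944$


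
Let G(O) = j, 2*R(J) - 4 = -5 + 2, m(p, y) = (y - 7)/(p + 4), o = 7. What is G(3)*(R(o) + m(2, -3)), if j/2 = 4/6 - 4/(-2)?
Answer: -56/9 ≈ -6.2222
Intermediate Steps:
m(p, y) = (-7 + y)/(4 + p)
R(J) = ½ (R(J) = 2 + (-5 + 2)/2 = 2 + (½)*(-3) = 2 - 3/2 = ½)
j = 16/3 (j = 2*(4/6 - 4/(-2)) = 2*(4*(⅙) - 4*(-½)) = 2*(⅔ + 2) = 2*(8/3) = 16/3 ≈ 5.3333)
G(O) = 16/3
G(3)*(R(o) + m(2, -3)) = 16*(½ + (-7 - 3)/(4 + 2))/3 = 16*(½ - 10/6)/3 = 16*(½ + (⅙)*(-10))/3 = 16*(½ - 5/3)/3 = (16/3)*(-7/6) = -56/9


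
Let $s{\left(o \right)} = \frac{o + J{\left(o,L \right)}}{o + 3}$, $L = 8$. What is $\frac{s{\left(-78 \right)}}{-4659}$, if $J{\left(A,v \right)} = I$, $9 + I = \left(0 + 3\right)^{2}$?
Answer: $- \frac{26}{116475} \approx -0.00022322$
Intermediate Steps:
$I = 0$ ($I = -9 + \left(0 + 3\right)^{2} = -9 + 3^{2} = -9 + 9 = 0$)
$J{\left(A,v \right)} = 0$
$s{\left(o \right)} = \frac{o}{3 + o}$ ($s{\left(o \right)} = \frac{o + 0}{o + 3} = \frac{o}{3 + o}$)
$\frac{s{\left(-78 \right)}}{-4659} = \frac{\left(-78\right) \frac{1}{3 - 78}}{-4659} = - \frac{78}{-75} \left(- \frac{1}{4659}\right) = \left(-78\right) \left(- \frac{1}{75}\right) \left(- \frac{1}{4659}\right) = \frac{26}{25} \left(- \frac{1}{4659}\right) = - \frac{26}{116475}$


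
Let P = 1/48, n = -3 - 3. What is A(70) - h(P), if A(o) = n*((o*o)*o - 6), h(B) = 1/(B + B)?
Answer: -2057988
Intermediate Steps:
n = -6
P = 1/48 ≈ 0.020833
h(B) = 1/(2*B)
A(o) = 36 - 6*o**3 (A(o) = -6*((o*o)*o - 6) = -6*(o**2*o - 6) = -6*(o**3 - 6) = -6*(-6 + o**3) = 36 - 6*o**3)
A(70) - h(P) = (36 - 6*70**3) - 1/(2*1/48) = (36 - 6*343000) - 48/2 = (36 - 2058000) - 1*24 = -2057964 - 24 = -2057988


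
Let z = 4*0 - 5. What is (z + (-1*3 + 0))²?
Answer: 64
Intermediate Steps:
z = -5 (z = 0 - 5 = -5)
(z + (-1*3 + 0))² = (-5 + (-1*3 + 0))² = (-5 + (-3 + 0))² = (-5 - 3)² = (-8)² = 64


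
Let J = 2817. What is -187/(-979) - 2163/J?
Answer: -48206/83571 ≈ -0.57683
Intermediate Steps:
-187/(-979) - 2163/J = -187/(-979) - 2163/2817 = -187*(-1/979) - 2163*1/2817 = 17/89 - 721/939 = -48206/83571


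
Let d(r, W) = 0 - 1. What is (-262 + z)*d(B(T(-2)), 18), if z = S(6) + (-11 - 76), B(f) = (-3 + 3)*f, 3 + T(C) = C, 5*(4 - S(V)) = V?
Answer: 1731/5 ≈ 346.20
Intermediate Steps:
S(V) = 4 - V/5
T(C) = -3 + C
B(f) = 0 (B(f) = 0*f = 0)
z = -421/5 (z = (4 - 1/5*6) + (-11 - 76) = (4 - 6/5) - 87 = 14/5 - 87 = -421/5 ≈ -84.200)
d(r, W) = -1
(-262 + z)*d(B(T(-2)), 18) = (-262 - 421/5)*(-1) = -1731/5*(-1) = 1731/5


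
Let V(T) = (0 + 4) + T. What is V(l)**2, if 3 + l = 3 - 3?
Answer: 1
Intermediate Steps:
l = -3 (l = -3 + (3 - 3) = -3 + 0 = -3)
V(T) = 4 + T
V(l)**2 = (4 - 3)**2 = 1**2 = 1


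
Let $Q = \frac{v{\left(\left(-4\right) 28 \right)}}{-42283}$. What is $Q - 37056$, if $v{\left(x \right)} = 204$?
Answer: $- \frac{1566839052}{42283} \approx -37056.0$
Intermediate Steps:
$Q = - \frac{204}{42283}$ ($Q = \frac{204}{-42283} = 204 \left(- \frac{1}{42283}\right) = - \frac{204}{42283} \approx -0.0048246$)
$Q - 37056 = - \frac{204}{42283} - 37056 = - \frac{1566839052}{42283}$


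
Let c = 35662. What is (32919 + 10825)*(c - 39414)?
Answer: -164127488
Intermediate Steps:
(32919 + 10825)*(c - 39414) = (32919 + 10825)*(35662 - 39414) = 43744*(-3752) = -164127488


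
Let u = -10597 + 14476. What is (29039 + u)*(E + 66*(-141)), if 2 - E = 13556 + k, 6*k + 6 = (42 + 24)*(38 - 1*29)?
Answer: -755731444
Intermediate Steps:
k = 98 (k = -1 + ((42 + 24)*(38 - 1*29))/6 = -1 + (66*(38 - 29))/6 = -1 + (66*9)/6 = -1 + (⅙)*594 = -1 + 99 = 98)
u = 3879
E = -13652 (E = 2 - (13556 + 98) = 2 - 1*13654 = 2 - 13654 = -13652)
(29039 + u)*(E + 66*(-141)) = (29039 + 3879)*(-13652 + 66*(-141)) = 32918*(-13652 - 9306) = 32918*(-22958) = -755731444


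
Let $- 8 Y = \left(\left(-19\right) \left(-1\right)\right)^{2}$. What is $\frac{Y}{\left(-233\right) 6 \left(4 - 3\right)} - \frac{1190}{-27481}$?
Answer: $\frac{23229601}{307347504} \approx 0.075581$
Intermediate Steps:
$Y = - \frac{361}{8}$ ($Y = - \frac{\left(\left(-19\right) \left(-1\right)\right)^{2}}{8} = - \frac{19^{2}}{8} = \left(- \frac{1}{8}\right) 361 = - \frac{361}{8} \approx -45.125$)
$\frac{Y}{\left(-233\right) 6 \left(4 - 3\right)} - \frac{1190}{-27481} = - \frac{361}{8 \left(- 233 \cdot 6 \left(4 - 3\right)\right)} - \frac{1190}{-27481} = - \frac{361}{8 \left(- 233 \cdot 6 \cdot 1\right)} - - \frac{1190}{27481} = - \frac{361}{8 \left(\left(-233\right) 6\right)} + \frac{1190}{27481} = - \frac{361}{8 \left(-1398\right)} + \frac{1190}{27481} = \left(- \frac{361}{8}\right) \left(- \frac{1}{1398}\right) + \frac{1190}{27481} = \frac{361}{11184} + \frac{1190}{27481} = \frac{23229601}{307347504}$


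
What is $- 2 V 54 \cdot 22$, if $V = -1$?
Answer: $2376$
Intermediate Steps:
$- 2 V 54 \cdot 22 = \left(-2\right) \left(-1\right) 54 \cdot 22 = 2 \cdot 54 \cdot 22 = 108 \cdot 22 = 2376$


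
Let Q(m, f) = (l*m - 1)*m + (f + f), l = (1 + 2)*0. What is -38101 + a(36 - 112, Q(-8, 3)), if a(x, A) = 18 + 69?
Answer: -38014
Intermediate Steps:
l = 0 (l = 3*0 = 0)
Q(m, f) = -m + 2*f (Q(m, f) = (0*m - 1)*m + (f + f) = (0 - 1)*m + 2*f = -m + 2*f)
a(x, A) = 87
-38101 + a(36 - 112, Q(-8, 3)) = -38101 + 87 = -38014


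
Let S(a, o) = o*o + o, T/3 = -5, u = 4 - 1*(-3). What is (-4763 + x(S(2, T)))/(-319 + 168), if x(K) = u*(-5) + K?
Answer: 4588/151 ≈ 30.384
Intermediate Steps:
u = 7 (u = 4 + 3 = 7)
T = -15 (T = 3*(-5) = -15)
S(a, o) = o + o**2 (S(a, o) = o**2 + o = o + o**2)
x(K) = -35 + K (x(K) = 7*(-5) + K = -35 + K)
(-4763 + x(S(2, T)))/(-319 + 168) = (-4763 + (-35 - 15*(1 - 15)))/(-319 + 168) = (-4763 + (-35 - 15*(-14)))/(-151) = (-4763 + (-35 + 210))*(-1/151) = (-4763 + 175)*(-1/151) = -4588*(-1/151) = 4588/151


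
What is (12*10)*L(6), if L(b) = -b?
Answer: -720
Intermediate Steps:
(12*10)*L(6) = (12*10)*(-1*6) = 120*(-6) = -720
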